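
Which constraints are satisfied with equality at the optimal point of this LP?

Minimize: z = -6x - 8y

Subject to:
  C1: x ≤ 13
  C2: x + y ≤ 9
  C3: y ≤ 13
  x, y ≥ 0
Optimal: x = 0, y = 9
Binding: C2, x ≥ 0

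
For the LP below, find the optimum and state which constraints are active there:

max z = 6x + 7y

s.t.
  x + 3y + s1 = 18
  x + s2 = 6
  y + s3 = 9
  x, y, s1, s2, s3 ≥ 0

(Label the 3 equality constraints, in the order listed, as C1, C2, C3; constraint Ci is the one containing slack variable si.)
Optimal: x = 6, y = 4
Slack at optimum:
  C1: slack = 0 (binding)
  C2: slack = 0 (binding)
  C3: slack = 5
  x ≥ 0: x = 6
  y ≥ 0: y = 4
Binding constraints: C1, C2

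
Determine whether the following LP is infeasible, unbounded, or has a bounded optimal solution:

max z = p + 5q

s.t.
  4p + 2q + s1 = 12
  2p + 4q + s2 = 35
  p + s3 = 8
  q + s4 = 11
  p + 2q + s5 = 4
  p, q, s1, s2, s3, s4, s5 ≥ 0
The point (0, 2) satisfies every constraint, so the LP is feasible; the constraints give p ≤ 8 and q ≤ 11, which with p, q ≥ 0 keep the feasible region inside a bounded box. A feasible, bounded LP attains a finite optimum at a vertex.

Feasible with finite optimum z* = 10 at (0, 2).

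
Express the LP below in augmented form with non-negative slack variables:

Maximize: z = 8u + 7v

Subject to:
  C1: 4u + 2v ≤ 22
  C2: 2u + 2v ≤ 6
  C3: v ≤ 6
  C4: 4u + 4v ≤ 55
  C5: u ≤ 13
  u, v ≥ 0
max z = 8u + 7v

s.t.
  4u + 2v + s1 = 22
  2u + 2v + s2 = 6
  v + s3 = 6
  4u + 4v + s4 = 55
  u + s5 = 13
  u, v, s1, s2, s3, s4, s5 ≥ 0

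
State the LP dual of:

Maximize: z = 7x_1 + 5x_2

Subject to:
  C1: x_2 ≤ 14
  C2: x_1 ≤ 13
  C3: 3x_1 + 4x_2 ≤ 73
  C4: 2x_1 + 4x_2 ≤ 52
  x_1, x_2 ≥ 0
Minimize: z = 14y1 + 13y2 + 73y3 + 52y4

Subject to:
  C1: -y2 - 3y3 - 2y4 ≤ -7
  C2: -y1 - 4y3 - 4y4 ≤ -5
  y1, y2, y3, y4 ≥ 0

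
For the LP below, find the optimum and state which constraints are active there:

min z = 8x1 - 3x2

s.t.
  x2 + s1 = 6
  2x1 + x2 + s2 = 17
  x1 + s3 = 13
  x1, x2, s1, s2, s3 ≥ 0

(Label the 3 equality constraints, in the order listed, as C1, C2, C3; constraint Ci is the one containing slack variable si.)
Optimal: x1 = 0, x2 = 6
Slack at optimum:
  C1: slack = 0 (binding)
  C2: slack = 11
  C3: slack = 13
  x1 ≥ 0: x1 = 0 (binding)
  x2 ≥ 0: x2 = 6
Binding constraints: C1, x1 ≥ 0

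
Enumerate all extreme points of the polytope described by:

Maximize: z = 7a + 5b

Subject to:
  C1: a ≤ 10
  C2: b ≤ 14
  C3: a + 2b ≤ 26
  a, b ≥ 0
Each vertex is the intersection of two constraint boundaries that also satisfies all remaining constraints:
  a = 0 and b = 0 → (0, 0)
  a = 10 and b = 0 → (10, 0)
  a = 10 and a + 2b = 26 → (10, 8)
  a + 2b = 26 and a = 0 → (0, 13)

Vertices: (0, 0), (10, 0), (10, 8), (0, 13)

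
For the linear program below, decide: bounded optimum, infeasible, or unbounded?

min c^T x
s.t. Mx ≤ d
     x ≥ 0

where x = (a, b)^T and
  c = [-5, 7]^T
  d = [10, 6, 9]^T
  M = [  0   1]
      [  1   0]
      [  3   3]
The point (3, 0) satisfies every constraint, so the LP is feasible; the constraints give a ≤ 6 and b ≤ 10, which with a, b ≥ 0 keep the feasible region inside a bounded box. A feasible, bounded LP attains a finite optimum at a vertex.

Evaluating z = -5a + 7b at each vertex:
  (0, 0): z = 0
  (3, 0): z = -15
  (0, 3): z = 21

The LP has an optimal solution: (3, 0) with z = -15.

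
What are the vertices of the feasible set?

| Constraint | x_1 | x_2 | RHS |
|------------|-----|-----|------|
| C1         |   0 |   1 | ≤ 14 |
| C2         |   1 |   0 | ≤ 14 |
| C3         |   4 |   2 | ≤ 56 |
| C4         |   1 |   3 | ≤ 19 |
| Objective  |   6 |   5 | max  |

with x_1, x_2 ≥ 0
Each vertex is the intersection of two constraint boundaries that also satisfies all remaining constraints:
  x_1 = 0 and x_2 = 0 → (0, 0)
  x_1 = 14 and 4x_1 + 2x_2 = 56 → (14, 0)
  4x_1 + 2x_2 = 56 and x_1 + 3x_2 = 19 → (13, 2)
  x_1 + 3x_2 = 19 and x_1 = 0 → (0, 6.333)

Vertices: (0, 0), (14, 0), (13, 2), (0, 6.333)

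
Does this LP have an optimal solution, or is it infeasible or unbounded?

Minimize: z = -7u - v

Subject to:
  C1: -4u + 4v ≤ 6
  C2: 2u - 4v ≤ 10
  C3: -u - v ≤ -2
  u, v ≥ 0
Feasible point: (1, 1) satisfies every constraint, so the LP is feasible.
Direction d = (1, 1): for each constraint row a, a·d ≤ 0 —
  (-4)(1) + (4)(1) = 0 ≤ 0
  (2)(1) + (-4)(1) = -2 ≤ 0
  (-1)(1) + (-1)(1) = -2 ≤ 0
and d ≥ 0, so (1, 1) + t·d stays feasible for every t ≥ 0. Along this ray z = -7u - v changes by -8 per unit t, so z → −∞.

Unbounded: there is a feasible ray along which z → −∞.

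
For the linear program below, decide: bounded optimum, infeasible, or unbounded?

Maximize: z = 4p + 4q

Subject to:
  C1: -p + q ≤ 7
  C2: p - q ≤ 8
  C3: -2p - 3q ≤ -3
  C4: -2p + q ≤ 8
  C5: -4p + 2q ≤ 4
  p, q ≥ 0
Feasible point: (0, 1) satisfies every constraint, so the LP is feasible.
Direction d = (1, 1): for each constraint row a, a·d ≤ 0 —
  (-1)(1) + (1)(1) = 0 ≤ 0
  (1)(1) + (-1)(1) = 0 ≤ 0
  (-2)(1) + (-3)(1) = -5 ≤ 0
  (-2)(1) + (1)(1) = -1 ≤ 0
  (-4)(1) + (2)(1) = -2 ≤ 0
and d ≥ 0, so (0, 1) + t·d stays feasible for every t ≥ 0. Along this ray z = 4p + 4q changes by 8 per unit t, so z → +∞.

The LP is unbounded; z can be made arbitrarily large.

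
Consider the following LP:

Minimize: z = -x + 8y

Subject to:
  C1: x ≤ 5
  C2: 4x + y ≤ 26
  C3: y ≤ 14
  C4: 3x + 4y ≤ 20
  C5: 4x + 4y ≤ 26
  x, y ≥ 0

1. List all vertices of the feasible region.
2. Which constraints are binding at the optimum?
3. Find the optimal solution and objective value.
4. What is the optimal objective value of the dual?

1. (0, 0), (5, 0), (5, 1.25), (0, 5)
2. C1, y ≥ 0
3. x = 5, y = 0, z = -5
4. -5 (by strong duality, equal to the primal optimum)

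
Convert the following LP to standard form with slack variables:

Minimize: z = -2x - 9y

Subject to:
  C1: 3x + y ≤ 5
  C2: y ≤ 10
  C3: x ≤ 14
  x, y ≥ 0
min z = -2x - 9y

s.t.
  3x + y + s1 = 5
  y + s2 = 10
  x + s3 = 14
  x, y, s1, s2, s3 ≥ 0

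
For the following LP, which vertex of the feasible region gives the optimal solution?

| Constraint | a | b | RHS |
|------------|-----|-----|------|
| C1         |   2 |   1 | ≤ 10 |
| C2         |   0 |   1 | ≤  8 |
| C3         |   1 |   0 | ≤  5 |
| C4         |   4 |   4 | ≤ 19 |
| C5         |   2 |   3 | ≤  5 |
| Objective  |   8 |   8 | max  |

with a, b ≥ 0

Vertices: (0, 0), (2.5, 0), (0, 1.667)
Evaluating z = 8a + 8b at each vertex:
  (0, 0): z = 0
  (2.5, 0): z = 20
  (0, 1.667): z = 13.33

The largest value is z = 20, attained at (2.5, 0).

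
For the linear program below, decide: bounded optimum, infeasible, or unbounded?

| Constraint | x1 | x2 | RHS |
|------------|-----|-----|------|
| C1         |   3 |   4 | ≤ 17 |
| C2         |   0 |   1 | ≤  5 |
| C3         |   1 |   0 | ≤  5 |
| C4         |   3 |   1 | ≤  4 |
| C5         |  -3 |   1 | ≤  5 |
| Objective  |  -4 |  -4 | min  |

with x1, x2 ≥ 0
The point (0, 4) satisfies every constraint, so the LP is feasible; the constraints give x1 ≤ 5 and x2 ≤ 5, which with x1, x2 ≥ 0 keep the feasible region inside a bounded box. A feasible, bounded LP attains a finite optimum at a vertex.

Evaluating z = -4x1 - 4x2 at each vertex:
  (0, 0): z = 0
  (1.333, 0): z = -5.333
  (0, 4): z = -16

Bounded optimum: z* = -16 at (0, 4).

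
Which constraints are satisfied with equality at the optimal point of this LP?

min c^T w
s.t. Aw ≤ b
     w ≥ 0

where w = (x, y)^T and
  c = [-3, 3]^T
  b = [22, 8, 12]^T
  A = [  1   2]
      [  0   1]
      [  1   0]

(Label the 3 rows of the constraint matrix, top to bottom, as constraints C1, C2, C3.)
Optimal: x = 12, y = 0
Binding: C3, y ≥ 0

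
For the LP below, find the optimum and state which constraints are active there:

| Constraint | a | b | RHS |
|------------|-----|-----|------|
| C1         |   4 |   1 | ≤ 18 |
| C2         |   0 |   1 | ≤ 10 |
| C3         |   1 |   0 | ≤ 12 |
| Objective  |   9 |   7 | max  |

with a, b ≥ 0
Optimal: a = 2, b = 10
Binding: C1, C2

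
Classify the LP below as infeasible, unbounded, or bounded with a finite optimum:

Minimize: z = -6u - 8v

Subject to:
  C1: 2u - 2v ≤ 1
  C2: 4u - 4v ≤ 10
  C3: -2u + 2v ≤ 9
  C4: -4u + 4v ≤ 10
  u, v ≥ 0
Feasible point: (0, 0) satisfies every constraint, so the LP is feasible.
Direction d = (1, 1): for each constraint row a, a·d ≤ 0 —
  (2)(1) + (-2)(1) = 0 ≤ 0
  (4)(1) + (-4)(1) = 0 ≤ 0
  (-2)(1) + (2)(1) = 0 ≤ 0
  (-4)(1) + (4)(1) = 0 ≤ 0
and d ≥ 0, so (0, 0) + t·d stays feasible for every t ≥ 0. Along this ray z = -6u - 8v changes by -14 per unit t, so z → −∞.

Unbounded — the objective can decrease without bound over the feasible region.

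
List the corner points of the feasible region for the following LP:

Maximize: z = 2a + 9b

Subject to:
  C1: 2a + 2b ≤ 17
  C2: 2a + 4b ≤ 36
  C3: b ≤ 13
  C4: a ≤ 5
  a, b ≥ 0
Each vertex is the intersection of two constraint boundaries that also satisfies all remaining constraints:
  a = 0 and b = 0 → (0, 0)
  a = 5 and b = 0 → (5, 0)
  2a + 2b = 17 and a = 5 → (5, 3.5)
  2a + 2b = 17 and a = 0 → (0, 8.5)

Vertices: (0, 0), (5, 0), (5, 3.5), (0, 8.5)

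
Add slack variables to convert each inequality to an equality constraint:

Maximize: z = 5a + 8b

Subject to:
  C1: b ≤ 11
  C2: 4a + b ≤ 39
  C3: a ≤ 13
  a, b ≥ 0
max z = 5a + 8b

s.t.
  b + s1 = 11
  4a + b + s2 = 39
  a + s3 = 13
  a, b, s1, s2, s3 ≥ 0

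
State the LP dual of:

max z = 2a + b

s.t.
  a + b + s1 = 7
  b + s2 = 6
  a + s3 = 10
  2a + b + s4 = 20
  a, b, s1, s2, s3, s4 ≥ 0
Minimize: z = 7y1 + 6y2 + 10y3 + 20y4

Subject to:
  C1: -y1 - y3 - 2y4 ≤ -2
  C2: -y1 - y2 - y4 ≤ -1
  y1, y2, y3, y4 ≥ 0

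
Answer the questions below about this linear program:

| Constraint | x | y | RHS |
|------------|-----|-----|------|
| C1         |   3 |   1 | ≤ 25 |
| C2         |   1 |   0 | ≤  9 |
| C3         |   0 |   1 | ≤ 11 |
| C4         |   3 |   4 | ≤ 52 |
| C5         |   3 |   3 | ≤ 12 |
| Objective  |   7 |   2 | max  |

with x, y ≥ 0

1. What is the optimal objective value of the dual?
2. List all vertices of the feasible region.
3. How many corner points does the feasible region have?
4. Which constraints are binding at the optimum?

1. 28 (by strong duality, equal to the primal optimum)
2. (0, 0), (4, 0), (0, 4)
3. 3
4. C5, y ≥ 0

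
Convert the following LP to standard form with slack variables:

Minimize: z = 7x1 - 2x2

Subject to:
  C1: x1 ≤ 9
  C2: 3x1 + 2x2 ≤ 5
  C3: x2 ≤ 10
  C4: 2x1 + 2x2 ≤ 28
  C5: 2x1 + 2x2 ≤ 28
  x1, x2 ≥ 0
min z = 7x1 - 2x2

s.t.
  x1 + s1 = 9
  3x1 + 2x2 + s2 = 5
  x2 + s3 = 10
  2x1 + 2x2 + s4 = 28
  2x1 + 2x2 + s5 = 28
  x1, x2, s1, s2, s3, s4, s5 ≥ 0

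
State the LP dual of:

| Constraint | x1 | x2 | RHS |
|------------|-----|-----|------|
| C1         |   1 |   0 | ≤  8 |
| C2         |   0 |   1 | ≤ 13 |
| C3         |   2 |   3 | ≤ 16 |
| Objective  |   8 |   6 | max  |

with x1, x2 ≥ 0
Minimize: z = 8y1 + 13y2 + 16y3

Subject to:
  C1: -y1 - 2y3 ≤ -8
  C2: -y2 - 3y3 ≤ -6
  y1, y2, y3 ≥ 0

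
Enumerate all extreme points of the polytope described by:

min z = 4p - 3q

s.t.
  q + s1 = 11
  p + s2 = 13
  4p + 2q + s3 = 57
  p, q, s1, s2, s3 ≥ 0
Each vertex is the intersection of two constraint boundaries that also satisfies all remaining constraints:
  p = 0 and q = 0 → (0, 0)
  p = 13 and q = 0 → (13, 0)
  p = 13 and 4p + 2q = 57 → (13, 2.5)
  q = 11 and 4p + 2q = 57 → (8.75, 11)
  q = 11 and p = 0 → (0, 11)

Vertices: (0, 0), (13, 0), (13, 2.5), (8.75, 11), (0, 11)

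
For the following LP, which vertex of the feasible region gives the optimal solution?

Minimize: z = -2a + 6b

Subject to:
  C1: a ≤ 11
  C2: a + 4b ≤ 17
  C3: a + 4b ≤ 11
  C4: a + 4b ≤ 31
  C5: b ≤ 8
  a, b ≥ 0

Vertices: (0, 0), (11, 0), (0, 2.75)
(11, 0) with z = -22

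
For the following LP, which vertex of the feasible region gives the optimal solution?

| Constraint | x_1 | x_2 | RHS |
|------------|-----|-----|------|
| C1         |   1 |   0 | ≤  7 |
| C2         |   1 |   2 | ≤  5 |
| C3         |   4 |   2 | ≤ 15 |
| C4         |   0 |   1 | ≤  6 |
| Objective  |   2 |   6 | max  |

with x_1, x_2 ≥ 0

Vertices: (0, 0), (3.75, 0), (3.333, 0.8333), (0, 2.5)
Evaluating z = 2x_1 + 6x_2 at each vertex:
  (0, 0): z = 0
  (3.75, 0): z = 7.5
  (3.333, 0.8333): z = 11.67
  (0, 2.5): z = 15

The largest value is z = 15, attained at (0, 2.5).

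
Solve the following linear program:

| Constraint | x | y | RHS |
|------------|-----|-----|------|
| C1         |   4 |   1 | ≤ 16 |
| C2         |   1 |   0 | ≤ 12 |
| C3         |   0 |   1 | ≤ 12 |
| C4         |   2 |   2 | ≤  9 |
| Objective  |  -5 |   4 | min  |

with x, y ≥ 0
x = 4, y = 0, z = -20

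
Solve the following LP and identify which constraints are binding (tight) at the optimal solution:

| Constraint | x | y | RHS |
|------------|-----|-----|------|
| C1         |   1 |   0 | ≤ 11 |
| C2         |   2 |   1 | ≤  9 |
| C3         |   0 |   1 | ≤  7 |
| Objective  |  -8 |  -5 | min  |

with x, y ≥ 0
Optimal: x = 1, y = 7
Slack at optimum:
  C1: slack = 10
  C2: slack = 0 (binding)
  C3: slack = 0 (binding)
  x ≥ 0: x = 1
  y ≥ 0: y = 7
Binding constraints: C2, C3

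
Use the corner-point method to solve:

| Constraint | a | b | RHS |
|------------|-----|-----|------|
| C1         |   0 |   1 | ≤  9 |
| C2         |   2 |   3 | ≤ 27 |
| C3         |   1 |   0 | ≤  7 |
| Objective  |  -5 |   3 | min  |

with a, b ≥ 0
Each vertex is the intersection of two constraint boundaries that also satisfies all remaining constraints:
  a = 0 and b = 0 → (0, 0)
  a = 7 and b = 0 → (7, 0)
  2a + 3b = 27 and a = 7 → (7, 4.333)
  b = 9 and 2a + 3b = 27 → (0, 9)

Evaluating z = -5a + 3b at each vertex:
  (0, 0): z = 0
  (7, 0): z = -35
  (7, 4.333): z = -22
  (0, 9): z = 27

The minimum is at (7, 0) with z = -35.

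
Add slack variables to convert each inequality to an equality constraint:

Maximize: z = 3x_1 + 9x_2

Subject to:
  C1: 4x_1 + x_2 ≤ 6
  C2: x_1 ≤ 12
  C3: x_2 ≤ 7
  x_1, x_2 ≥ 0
max z = 3x_1 + 9x_2

s.t.
  4x_1 + x_2 + s1 = 6
  x_1 + s2 = 12
  x_2 + s3 = 7
  x_1, x_2, s1, s2, s3 ≥ 0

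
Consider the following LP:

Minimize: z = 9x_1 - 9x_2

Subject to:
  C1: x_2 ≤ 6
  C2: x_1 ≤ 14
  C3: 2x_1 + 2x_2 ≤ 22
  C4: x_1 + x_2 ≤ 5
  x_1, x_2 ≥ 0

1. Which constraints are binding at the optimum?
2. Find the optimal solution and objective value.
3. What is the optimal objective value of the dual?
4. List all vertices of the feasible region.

1. C4, x_1 ≥ 0
2. x_1 = 0, x_2 = 5, z = -45
3. -45 (by strong duality, equal to the primal optimum)
4. (0, 0), (5, 0), (0, 5)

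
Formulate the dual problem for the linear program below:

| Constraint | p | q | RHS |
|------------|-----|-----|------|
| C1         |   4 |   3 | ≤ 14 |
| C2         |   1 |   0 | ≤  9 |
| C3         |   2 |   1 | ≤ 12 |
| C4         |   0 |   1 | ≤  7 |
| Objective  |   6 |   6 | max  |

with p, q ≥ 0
Minimize: z = 14y1 + 9y2 + 12y3 + 7y4

Subject to:
  C1: -4y1 - y2 - 2y3 ≤ -6
  C2: -3y1 - y3 - y4 ≤ -6
  y1, y2, y3, y4 ≥ 0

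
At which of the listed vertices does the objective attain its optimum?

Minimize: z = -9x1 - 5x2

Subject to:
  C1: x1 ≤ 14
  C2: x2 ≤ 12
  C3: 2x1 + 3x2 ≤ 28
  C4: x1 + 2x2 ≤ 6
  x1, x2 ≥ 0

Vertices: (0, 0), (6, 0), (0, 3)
Evaluating z = -9x1 - 5x2 at each vertex:
  (0, 0): z = 0
  (6, 0): z = -54
  (0, 3): z = -15

The smallest value is z = -54, attained at (6, 0).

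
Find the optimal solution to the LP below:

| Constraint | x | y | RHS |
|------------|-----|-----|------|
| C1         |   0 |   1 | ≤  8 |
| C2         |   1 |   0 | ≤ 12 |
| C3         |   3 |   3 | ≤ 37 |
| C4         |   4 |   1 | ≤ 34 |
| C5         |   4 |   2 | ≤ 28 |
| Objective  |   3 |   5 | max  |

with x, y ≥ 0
x = 3, y = 8, z = 49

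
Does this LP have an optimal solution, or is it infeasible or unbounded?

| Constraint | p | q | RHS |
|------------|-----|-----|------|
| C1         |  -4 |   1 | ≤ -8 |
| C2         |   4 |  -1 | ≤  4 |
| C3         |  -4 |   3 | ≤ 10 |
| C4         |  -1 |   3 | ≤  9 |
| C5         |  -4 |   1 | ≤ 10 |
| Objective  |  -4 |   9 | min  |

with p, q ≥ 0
C2 requires 4p - q ≤ 4, while C1 (-4p + q ≤ -8) is equivalent to 4p - q ≥ 8. Together they would need 8 ≤ 4p - q ≤ 4, which is impossible since 8 > 4. No point satisfies all constraints.

Infeasible — the constraint set is empty.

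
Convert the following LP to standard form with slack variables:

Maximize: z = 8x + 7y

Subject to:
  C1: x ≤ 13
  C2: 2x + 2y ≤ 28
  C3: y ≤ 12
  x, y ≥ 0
max z = 8x + 7y

s.t.
  x + s1 = 13
  2x + 2y + s2 = 28
  y + s3 = 12
  x, y, s1, s2, s3 ≥ 0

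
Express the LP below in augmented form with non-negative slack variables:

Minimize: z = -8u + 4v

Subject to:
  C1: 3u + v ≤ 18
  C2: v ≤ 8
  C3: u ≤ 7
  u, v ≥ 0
min z = -8u + 4v

s.t.
  3u + v + s1 = 18
  v + s2 = 8
  u + s3 = 7
  u, v, s1, s2, s3 ≥ 0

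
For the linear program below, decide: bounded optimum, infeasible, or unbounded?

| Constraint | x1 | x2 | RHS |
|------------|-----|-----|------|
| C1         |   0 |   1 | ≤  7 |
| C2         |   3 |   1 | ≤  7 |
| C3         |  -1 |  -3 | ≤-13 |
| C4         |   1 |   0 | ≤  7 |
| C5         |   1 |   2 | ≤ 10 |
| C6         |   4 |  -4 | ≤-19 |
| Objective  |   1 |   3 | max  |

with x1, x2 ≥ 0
The point (0, 5) satisfies every constraint, so the LP is feasible; the constraints give x1 ≤ 7 and x2 ≤ 7, which with x1, x2 ≥ 0 keep the feasible region inside a bounded box. A feasible, bounded LP attains a finite optimum at a vertex.

The LP has an optimal solution: (0, 5) with z = 15.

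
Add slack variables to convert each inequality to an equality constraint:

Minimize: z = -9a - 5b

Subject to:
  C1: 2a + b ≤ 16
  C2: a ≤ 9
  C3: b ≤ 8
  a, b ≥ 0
min z = -9a - 5b

s.t.
  2a + b + s1 = 16
  a + s2 = 9
  b + s3 = 8
  a, b, s1, s2, s3 ≥ 0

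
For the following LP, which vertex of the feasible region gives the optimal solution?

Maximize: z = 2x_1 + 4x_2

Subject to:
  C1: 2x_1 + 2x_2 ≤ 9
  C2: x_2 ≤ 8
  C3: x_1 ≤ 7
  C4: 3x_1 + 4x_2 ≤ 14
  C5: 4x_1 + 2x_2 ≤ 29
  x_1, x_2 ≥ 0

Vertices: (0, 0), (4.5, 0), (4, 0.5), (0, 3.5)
(0, 3.5) with z = 14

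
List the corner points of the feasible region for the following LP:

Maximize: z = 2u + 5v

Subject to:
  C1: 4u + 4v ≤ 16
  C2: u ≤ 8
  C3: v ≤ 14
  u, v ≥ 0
Each vertex is the intersection of two constraint boundaries that also satisfies all remaining constraints:
  u = 0 and v = 0 → (0, 0)
  4u + 4v = 16 and v = 0 → (4, 0)
  4u + 4v = 16 and u = 0 → (0, 4)

Vertices: (0, 0), (4, 0), (0, 4)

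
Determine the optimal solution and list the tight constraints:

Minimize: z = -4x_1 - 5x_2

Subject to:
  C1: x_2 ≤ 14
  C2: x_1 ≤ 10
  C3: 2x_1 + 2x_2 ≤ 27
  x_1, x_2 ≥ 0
Optimal: x_1 = 0, x_2 = 13.5
Binding: C3, x_1 ≥ 0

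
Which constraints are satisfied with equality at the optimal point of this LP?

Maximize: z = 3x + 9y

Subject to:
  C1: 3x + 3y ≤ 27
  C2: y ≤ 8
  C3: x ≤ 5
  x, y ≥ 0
Optimal: x = 1, y = 8
Binding: C1, C2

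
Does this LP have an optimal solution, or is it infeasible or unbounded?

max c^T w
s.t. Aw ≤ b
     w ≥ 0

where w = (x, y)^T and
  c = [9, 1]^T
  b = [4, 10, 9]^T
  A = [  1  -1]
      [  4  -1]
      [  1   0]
Feasible point: (0, 0) satisfies every constraint, so the LP is feasible.
Direction d = (0, 1): for each constraint row a, a·d ≤ 0 —
  (1)(0) + (-1)(1) = -1 ≤ 0
  (4)(0) + (-1)(1) = -1 ≤ 0
  (1)(0) + (0)(1) = 0 ≤ 0
and d ≥ 0, so (0, 0) + t·d stays feasible for every t ≥ 0. Along this ray z = 9x + y changes by 1 per unit t, so z → +∞.

Unbounded — the objective can increase without bound over the feasible region.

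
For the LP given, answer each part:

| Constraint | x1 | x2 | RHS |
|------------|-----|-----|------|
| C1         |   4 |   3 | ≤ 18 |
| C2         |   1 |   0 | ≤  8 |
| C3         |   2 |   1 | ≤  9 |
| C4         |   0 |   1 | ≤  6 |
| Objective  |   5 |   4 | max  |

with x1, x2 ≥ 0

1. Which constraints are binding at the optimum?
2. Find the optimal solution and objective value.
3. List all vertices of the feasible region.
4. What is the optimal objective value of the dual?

1. C1, C4, x1 ≥ 0
2. x1 = 0, x2 = 6, z = 24
3. (0, 0), (4.5, 0), (0, 6)
4. 24 (by strong duality, equal to the primal optimum)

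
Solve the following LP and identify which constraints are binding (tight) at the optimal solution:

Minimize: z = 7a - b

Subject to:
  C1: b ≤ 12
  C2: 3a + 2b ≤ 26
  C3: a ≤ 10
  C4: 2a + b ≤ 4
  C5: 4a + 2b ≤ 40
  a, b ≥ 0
Optimal: a = 0, b = 4
Slack at optimum:
  C1: slack = 8
  C2: slack = 18
  C3: slack = 10
  C4: slack = 0 (binding)
  C5: slack = 32
  a ≥ 0: a = 0 (binding)
  b ≥ 0: b = 4
Binding constraints: C4, a ≥ 0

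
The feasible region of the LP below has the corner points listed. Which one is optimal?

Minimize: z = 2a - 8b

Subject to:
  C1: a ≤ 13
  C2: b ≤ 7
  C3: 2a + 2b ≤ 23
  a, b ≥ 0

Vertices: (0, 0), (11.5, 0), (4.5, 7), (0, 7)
(0, 7) with z = -56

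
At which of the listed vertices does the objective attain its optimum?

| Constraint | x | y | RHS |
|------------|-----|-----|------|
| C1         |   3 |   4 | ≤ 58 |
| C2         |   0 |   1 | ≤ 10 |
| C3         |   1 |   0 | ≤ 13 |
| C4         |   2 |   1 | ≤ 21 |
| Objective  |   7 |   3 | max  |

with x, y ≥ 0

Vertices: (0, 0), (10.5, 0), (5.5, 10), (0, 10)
(10.5, 0) with z = 73.5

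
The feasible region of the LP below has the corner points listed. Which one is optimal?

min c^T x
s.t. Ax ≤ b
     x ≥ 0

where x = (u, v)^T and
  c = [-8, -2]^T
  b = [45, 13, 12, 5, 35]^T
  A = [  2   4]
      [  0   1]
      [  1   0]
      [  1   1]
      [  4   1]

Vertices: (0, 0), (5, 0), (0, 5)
Evaluating z = -8u - 2v at each vertex:
  (0, 0): z = 0
  (5, 0): z = -40
  (0, 5): z = -10

The smallest value is z = -40, attained at (5, 0).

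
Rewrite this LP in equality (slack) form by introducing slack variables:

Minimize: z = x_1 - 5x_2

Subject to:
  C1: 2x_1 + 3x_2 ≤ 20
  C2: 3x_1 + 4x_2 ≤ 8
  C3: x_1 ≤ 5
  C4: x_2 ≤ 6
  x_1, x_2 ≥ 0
min z = x_1 - 5x_2

s.t.
  2x_1 + 3x_2 + s1 = 20
  3x_1 + 4x_2 + s2 = 8
  x_1 + s3 = 5
  x_2 + s4 = 6
  x_1, x_2, s1, s2, s3, s4 ≥ 0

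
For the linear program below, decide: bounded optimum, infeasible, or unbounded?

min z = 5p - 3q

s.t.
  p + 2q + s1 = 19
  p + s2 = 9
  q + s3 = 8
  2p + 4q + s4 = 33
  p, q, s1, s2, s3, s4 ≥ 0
The point (0, 8) satisfies every constraint, so the LP is feasible; the constraints give p ≤ 9 and q ≤ 8, which with p, q ≥ 0 keep the feasible region inside a bounded box. A feasible, bounded LP attains a finite optimum at a vertex.

Bounded optimum: z* = -24 at (0, 8).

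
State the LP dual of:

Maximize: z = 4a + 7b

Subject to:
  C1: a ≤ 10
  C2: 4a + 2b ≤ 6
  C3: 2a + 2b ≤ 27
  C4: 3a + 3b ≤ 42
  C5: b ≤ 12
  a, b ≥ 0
Minimize: z = 10y1 + 6y2 + 27y3 + 42y4 + 12y5

Subject to:
  C1: -y1 - 4y2 - 2y3 - 3y4 ≤ -4
  C2: -2y2 - 2y3 - 3y4 - y5 ≤ -7
  y1, y2, y3, y4, y5 ≥ 0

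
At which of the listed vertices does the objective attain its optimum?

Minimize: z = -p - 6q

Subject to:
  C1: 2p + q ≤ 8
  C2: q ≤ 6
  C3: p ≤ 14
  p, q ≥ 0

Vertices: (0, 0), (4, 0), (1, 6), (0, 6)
(1, 6) with z = -37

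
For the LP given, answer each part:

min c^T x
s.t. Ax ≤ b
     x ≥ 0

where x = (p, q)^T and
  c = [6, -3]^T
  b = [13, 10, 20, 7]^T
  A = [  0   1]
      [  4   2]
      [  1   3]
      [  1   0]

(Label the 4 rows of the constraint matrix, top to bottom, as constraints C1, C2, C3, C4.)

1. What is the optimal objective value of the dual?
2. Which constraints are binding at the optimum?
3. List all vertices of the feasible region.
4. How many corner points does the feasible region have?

1. -15 (by strong duality, equal to the primal optimum)
2. C2, p ≥ 0
3. (0, 0), (2.5, 0), (0, 5)
4. 3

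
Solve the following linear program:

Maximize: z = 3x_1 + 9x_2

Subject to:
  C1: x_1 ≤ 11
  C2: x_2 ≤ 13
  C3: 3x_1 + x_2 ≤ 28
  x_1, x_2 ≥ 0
Each vertex is the intersection of two constraint boundaries that also satisfies all remaining constraints:
  x_1 = 0 and x_2 = 0 → (0, 0)
  3x_1 + x_2 = 28 and x_2 = 0 → (9.333, 0)
  x_2 = 13 and 3x_1 + x_2 = 28 → (5, 13)
  x_2 = 13 and x_1 = 0 → (0, 13)

Evaluating z = 3x_1 + 9x_2 at each vertex:
  (0, 0): z = 0
  (9.333, 0): z = 28
  (5, 13): z = 132
  (0, 13): z = 117

The maximum is at (5, 13) with z = 132.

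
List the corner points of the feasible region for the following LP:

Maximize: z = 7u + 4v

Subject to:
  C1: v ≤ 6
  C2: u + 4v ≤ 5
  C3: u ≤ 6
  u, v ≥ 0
Each vertex is the intersection of two constraint boundaries that also satisfies all remaining constraints:
  u = 0 and v = 0 → (0, 0)
  u + 4v = 5 and v = 0 → (5, 0)
  u + 4v = 5 and u = 0 → (0, 1.25)

Vertices: (0, 0), (5, 0), (0, 1.25)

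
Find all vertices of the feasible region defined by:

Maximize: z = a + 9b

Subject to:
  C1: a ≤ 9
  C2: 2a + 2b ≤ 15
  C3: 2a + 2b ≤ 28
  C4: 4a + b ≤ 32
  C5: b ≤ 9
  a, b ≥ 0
Each vertex is the intersection of two constraint boundaries that also satisfies all remaining constraints:
  a = 0 and b = 0 → (0, 0)
  2a + 2b = 15 and b = 0 → (7.5, 0)
  2a + 2b = 15 and a = 0 → (0, 7.5)

Vertices: (0, 0), (7.5, 0), (0, 7.5)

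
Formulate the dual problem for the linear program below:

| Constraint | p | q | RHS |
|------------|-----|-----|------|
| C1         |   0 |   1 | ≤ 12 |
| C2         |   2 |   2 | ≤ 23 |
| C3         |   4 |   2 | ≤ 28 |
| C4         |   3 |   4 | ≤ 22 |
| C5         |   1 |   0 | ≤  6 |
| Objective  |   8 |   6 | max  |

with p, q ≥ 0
Minimize: z = 12y1 + 23y2 + 28y3 + 22y4 + 6y5

Subject to:
  C1: -2y2 - 4y3 - 3y4 - y5 ≤ -8
  C2: -y1 - 2y2 - 2y3 - 4y4 ≤ -6
  y1, y2, y3, y4, y5 ≥ 0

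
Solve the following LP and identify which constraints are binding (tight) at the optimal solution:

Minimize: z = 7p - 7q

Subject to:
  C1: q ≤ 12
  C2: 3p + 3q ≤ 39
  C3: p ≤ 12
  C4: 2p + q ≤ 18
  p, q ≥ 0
Optimal: p = 0, q = 12
Slack at optimum:
  C1: slack = 0 (binding)
  C2: slack = 3
  C3: slack = 12
  C4: slack = 6
  p ≥ 0: p = 0 (binding)
  q ≥ 0: q = 12
Binding constraints: C1, p ≥ 0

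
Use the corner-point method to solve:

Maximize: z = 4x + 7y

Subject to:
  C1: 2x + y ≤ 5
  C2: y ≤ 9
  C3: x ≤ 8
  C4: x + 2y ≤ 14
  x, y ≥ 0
Each vertex is the intersection of two constraint boundaries that also satisfies all remaining constraints:
  x = 0 and y = 0 → (0, 0)
  2x + y = 5 and y = 0 → (2.5, 0)
  2x + y = 5 and x = 0 → (0, 5)

Evaluating z = 4x + 7y at each vertex:
  (0, 0): z = 0
  (2.5, 0): z = 10
  (0, 5): z = 35

The maximum is at (0, 5) with z = 35.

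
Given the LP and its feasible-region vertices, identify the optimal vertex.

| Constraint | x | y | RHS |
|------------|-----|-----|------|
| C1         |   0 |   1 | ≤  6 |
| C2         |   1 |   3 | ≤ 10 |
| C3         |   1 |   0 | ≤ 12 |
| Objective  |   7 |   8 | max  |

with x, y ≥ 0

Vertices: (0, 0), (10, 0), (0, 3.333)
(10, 0) with z = 70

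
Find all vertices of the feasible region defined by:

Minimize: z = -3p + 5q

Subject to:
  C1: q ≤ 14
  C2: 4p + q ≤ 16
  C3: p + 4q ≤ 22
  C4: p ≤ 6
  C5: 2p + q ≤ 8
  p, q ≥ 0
Each vertex is the intersection of two constraint boundaries that also satisfies all remaining constraints:
  p = 0 and q = 0 → (0, 0)
  4p + q = 16 and 2p + q = 8 → (4, 0)
  p + 4q = 22 and 2p + q = 8 → (1.429, 5.143)
  p + 4q = 22 and p = 0 → (0, 5.5)

Vertices: (0, 0), (4, 0), (1.429, 5.143), (0, 5.5)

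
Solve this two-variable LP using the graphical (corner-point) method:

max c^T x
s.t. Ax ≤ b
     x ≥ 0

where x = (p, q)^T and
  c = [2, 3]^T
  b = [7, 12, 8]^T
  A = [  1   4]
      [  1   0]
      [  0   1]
Each vertex is the intersection of two constraint boundaries that also satisfies all remaining constraints:
  p = 0 and q = 0 → (0, 0)
  p + 4q = 7 and q = 0 → (7, 0)
  p + 4q = 7 and p = 0 → (0, 1.75)

Evaluating z = 2p + 3q at each vertex:
  (0, 0): z = 0
  (7, 0): z = 14
  (0, 1.75): z = 5.25

The maximum is at (7, 0) with z = 14.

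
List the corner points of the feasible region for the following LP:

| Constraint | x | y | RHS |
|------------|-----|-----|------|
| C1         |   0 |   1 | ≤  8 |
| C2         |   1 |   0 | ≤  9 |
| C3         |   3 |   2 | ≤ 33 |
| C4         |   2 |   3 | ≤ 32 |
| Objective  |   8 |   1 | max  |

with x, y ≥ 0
Each vertex is the intersection of two constraint boundaries that also satisfies all remaining constraints:
  x = 0 and y = 0 → (0, 0)
  x = 9 and y = 0 → (9, 0)
  x = 9 and 3x + 2y = 33 → (9, 3)
  3x + 2y = 33 and 2x + 3y = 32 → (7, 6)
  y = 8 and 2x + 3y = 32 → (4, 8)
  y = 8 and x = 0 → (0, 8)

Vertices: (0, 0), (9, 0), (9, 3), (7, 6), (4, 8), (0, 8)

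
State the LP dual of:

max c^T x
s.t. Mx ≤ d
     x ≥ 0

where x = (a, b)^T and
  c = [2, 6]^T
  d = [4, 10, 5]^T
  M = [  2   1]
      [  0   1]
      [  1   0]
Minimize: z = 4y1 + 10y2 + 5y3

Subject to:
  C1: -2y1 - y3 ≤ -2
  C2: -y1 - y2 ≤ -6
  y1, y2, y3 ≥ 0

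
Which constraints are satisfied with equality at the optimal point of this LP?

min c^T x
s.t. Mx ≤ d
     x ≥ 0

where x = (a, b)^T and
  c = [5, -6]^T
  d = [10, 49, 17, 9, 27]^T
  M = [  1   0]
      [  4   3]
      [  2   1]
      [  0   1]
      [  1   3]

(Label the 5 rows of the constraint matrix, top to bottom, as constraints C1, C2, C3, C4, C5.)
Optimal: a = 0, b = 9
Slack at optimum:
  C1: slack = 10
  C2: slack = 22
  C3: slack = 8
  C4: slack = 0 (binding)
  C5: slack = 0 (binding)
  a ≥ 0: a = 0 (binding)
  b ≥ 0: b = 9
Binding constraints: C4, C5, a ≥ 0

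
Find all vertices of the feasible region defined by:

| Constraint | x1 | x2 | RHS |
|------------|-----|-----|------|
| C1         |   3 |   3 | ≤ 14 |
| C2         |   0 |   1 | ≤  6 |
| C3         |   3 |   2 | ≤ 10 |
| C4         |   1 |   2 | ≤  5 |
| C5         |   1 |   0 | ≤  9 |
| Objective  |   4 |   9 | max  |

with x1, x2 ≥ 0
Each vertex is the intersection of two constraint boundaries that also satisfies all remaining constraints:
  x1 = 0 and x2 = 0 → (0, 0)
  3x1 + 2x2 = 10 and x2 = 0 → (3.333, 0)
  3x1 + 2x2 = 10 and x1 + 2x2 = 5 → (2.5, 1.25)
  x1 + 2x2 = 5 and x1 = 0 → (0, 2.5)

Vertices: (0, 0), (3.333, 0), (2.5, 1.25), (0, 2.5)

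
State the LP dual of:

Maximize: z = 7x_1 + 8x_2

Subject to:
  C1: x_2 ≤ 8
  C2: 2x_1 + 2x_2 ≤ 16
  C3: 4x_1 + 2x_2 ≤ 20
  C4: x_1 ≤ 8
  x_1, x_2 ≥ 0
Minimize: z = 8y1 + 16y2 + 20y3 + 8y4

Subject to:
  C1: -2y2 - 4y3 - y4 ≤ -7
  C2: -y1 - 2y2 - 2y3 ≤ -8
  y1, y2, y3, y4 ≥ 0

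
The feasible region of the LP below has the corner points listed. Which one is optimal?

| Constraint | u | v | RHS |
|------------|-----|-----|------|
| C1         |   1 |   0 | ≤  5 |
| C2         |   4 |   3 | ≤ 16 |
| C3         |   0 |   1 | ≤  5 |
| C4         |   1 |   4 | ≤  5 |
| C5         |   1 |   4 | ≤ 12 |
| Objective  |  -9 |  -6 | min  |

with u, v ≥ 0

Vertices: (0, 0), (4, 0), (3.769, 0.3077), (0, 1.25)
(4, 0) with z = -36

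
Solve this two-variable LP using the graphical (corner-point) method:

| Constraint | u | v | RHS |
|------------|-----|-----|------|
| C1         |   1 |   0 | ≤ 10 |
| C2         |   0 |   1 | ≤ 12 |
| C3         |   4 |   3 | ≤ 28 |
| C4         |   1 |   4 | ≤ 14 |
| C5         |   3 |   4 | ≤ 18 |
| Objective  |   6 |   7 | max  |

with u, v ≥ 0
Each vertex is the intersection of two constraint boundaries that also satisfies all remaining constraints:
  u = 0 and v = 0 → (0, 0)
  3u + 4v = 18 and v = 0 → (6, 0)
  u + 4v = 14 and 3u + 4v = 18 → (2, 3)
  u + 4v = 14 and u = 0 → (0, 3.5)

Evaluating z = 6u + 7v at each vertex:
  (0, 0): z = 0
  (6, 0): z = 36
  (2, 3): z = 33
  (0, 3.5): z = 24.5

The maximum is at (6, 0) with z = 36.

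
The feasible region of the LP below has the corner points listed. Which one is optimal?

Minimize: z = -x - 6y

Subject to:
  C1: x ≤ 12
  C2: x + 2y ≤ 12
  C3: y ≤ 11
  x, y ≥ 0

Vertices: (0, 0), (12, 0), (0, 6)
Evaluating z = -x - 6y at each vertex:
  (0, 0): z = 0
  (12, 0): z = -12
  (0, 6): z = -36

The smallest value is z = -36, attained at (0, 6).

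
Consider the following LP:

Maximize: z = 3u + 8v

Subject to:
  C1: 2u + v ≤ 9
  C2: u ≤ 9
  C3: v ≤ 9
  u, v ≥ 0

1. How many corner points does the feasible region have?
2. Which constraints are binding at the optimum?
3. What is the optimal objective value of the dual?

1. 3
2. C1, C3, u ≥ 0
3. 72 (by strong duality, equal to the primal optimum)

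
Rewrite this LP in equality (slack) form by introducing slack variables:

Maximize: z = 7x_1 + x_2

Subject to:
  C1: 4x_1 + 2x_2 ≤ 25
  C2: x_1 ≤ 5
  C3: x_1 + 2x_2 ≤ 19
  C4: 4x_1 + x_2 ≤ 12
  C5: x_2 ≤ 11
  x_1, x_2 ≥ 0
max z = 7x_1 + x_2

s.t.
  4x_1 + 2x_2 + s1 = 25
  x_1 + s2 = 5
  x_1 + 2x_2 + s3 = 19
  4x_1 + x_2 + s4 = 12
  x_2 + s5 = 11
  x_1, x_2, s1, s2, s3, s4, s5 ≥ 0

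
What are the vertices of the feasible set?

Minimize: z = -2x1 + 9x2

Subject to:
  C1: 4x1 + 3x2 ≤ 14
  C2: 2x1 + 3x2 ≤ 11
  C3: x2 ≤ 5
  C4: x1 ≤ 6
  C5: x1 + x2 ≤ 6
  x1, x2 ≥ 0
Each vertex is the intersection of two constraint boundaries that also satisfies all remaining constraints:
  x1 = 0 and x2 = 0 → (0, 0)
  4x1 + 3x2 = 14 and x2 = 0 → (3.5, 0)
  4x1 + 3x2 = 14 and 2x1 + 3x2 = 11 → (1.5, 2.667)
  2x1 + 3x2 = 11 and x1 = 0 → (0, 3.667)

Vertices: (0, 0), (3.5, 0), (1.5, 2.667), (0, 3.667)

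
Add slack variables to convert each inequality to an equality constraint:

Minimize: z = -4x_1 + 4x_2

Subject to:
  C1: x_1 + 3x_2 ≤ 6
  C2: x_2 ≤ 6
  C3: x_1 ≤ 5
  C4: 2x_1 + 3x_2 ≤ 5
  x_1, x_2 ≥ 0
min z = -4x_1 + 4x_2

s.t.
  x_1 + 3x_2 + s1 = 6
  x_2 + s2 = 6
  x_1 + s3 = 5
  2x_1 + 3x_2 + s4 = 5
  x_1, x_2, s1, s2, s3, s4 ≥ 0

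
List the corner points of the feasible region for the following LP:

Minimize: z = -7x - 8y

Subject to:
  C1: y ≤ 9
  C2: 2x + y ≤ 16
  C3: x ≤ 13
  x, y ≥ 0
Each vertex is the intersection of two constraint boundaries that also satisfies all remaining constraints:
  x = 0 and y = 0 → (0, 0)
  2x + y = 16 and y = 0 → (8, 0)
  y = 9 and 2x + y = 16 → (3.5, 9)
  y = 9 and x = 0 → (0, 9)

Vertices: (0, 0), (8, 0), (3.5, 9), (0, 9)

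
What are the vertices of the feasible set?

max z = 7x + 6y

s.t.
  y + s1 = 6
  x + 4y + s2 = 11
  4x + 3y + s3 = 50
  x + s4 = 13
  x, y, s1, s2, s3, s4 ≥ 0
Each vertex is the intersection of two constraint boundaries that also satisfies all remaining constraints:
  x = 0 and y = 0 → (0, 0)
  x + 4y = 11 and y = 0 → (11, 0)
  x + 4y = 11 and x = 0 → (0, 2.75)

Vertices: (0, 0), (11, 0), (0, 2.75)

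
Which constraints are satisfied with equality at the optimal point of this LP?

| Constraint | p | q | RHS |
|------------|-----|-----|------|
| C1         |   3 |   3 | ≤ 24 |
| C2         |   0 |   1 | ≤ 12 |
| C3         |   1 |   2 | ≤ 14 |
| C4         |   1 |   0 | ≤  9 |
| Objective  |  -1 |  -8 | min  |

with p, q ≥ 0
Optimal: p = 0, q = 7
Slack at optimum:
  C1: slack = 3
  C2: slack = 5
  C3: slack = 0 (binding)
  C4: slack = 9
  p ≥ 0: p = 0 (binding)
  q ≥ 0: q = 7
Binding constraints: C3, p ≥ 0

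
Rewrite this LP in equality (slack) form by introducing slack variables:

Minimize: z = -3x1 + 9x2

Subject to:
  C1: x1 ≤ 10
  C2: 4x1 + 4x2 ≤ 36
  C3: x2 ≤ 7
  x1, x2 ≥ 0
min z = -3x1 + 9x2

s.t.
  x1 + s1 = 10
  4x1 + 4x2 + s2 = 36
  x2 + s3 = 7
  x1, x2, s1, s2, s3 ≥ 0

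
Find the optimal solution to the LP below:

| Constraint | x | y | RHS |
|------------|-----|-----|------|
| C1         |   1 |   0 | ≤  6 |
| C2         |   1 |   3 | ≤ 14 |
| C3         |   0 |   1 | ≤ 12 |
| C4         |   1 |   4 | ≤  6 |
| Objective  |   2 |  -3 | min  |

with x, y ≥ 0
x = 0, y = 1.5, z = -4.5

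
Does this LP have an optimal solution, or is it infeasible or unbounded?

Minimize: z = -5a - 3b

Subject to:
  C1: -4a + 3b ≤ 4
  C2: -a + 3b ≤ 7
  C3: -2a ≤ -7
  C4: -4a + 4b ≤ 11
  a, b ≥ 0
Feasible point: (4, 0) satisfies every constraint, so the LP is feasible.
Direction d = (1, 0): for each constraint row a, a·d ≤ 0 —
  (-4)(1) + (3)(0) = -4 ≤ 0
  (-1)(1) + (3)(0) = -1 ≤ 0
  (-2)(1) + (0)(0) = -2 ≤ 0
  (-4)(1) + (4)(0) = -4 ≤ 0
and d ≥ 0, so (4, 0) + t·d stays feasible for every t ≥ 0. Along this ray z = -5a - 3b changes by -5 per unit t, so z → −∞.

The LP is unbounded; z can be made arbitrarily small.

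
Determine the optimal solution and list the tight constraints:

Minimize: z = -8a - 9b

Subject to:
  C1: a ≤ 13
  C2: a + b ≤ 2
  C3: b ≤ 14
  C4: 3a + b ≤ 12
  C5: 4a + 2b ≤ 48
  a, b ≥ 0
Optimal: a = 0, b = 2
Binding: C2, a ≥ 0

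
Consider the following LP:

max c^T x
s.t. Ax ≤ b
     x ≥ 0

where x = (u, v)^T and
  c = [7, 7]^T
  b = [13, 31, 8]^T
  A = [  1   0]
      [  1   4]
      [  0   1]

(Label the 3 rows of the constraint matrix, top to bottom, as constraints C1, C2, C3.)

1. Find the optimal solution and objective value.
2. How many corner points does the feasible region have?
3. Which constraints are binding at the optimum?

1. u = 13, v = 4.5, z = 122.5
2. 4
3. C1, C2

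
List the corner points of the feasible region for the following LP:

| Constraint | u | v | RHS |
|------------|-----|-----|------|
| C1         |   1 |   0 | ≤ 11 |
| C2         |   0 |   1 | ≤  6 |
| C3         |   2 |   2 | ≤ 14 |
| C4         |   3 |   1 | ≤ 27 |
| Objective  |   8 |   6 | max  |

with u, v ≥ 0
Each vertex is the intersection of two constraint boundaries that also satisfies all remaining constraints:
  u = 0 and v = 0 → (0, 0)
  2u + 2v = 14 and v = 0 → (7, 0)
  v = 6 and 2u + 2v = 14 → (1, 6)
  v = 6 and u = 0 → (0, 6)

Vertices: (0, 0), (7, 0), (1, 6), (0, 6)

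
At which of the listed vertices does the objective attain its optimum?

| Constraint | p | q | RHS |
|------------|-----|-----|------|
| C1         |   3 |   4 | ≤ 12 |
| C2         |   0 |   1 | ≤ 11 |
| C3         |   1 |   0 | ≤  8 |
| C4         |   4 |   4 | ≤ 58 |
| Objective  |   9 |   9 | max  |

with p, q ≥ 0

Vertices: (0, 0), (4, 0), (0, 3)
Evaluating z = 9p + 9q at each vertex:
  (0, 0): z = 0
  (4, 0): z = 36
  (0, 3): z = 27

The largest value is z = 36, attained at (4, 0).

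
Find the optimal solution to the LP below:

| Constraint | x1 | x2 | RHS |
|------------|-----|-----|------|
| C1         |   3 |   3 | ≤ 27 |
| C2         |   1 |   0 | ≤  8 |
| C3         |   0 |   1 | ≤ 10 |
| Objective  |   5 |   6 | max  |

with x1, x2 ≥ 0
x1 = 0, x2 = 9, z = 54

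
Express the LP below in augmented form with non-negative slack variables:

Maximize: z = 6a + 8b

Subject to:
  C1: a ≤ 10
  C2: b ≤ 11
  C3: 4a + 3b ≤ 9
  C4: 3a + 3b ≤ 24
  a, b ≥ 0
max z = 6a + 8b

s.t.
  a + s1 = 10
  b + s2 = 11
  4a + 3b + s3 = 9
  3a + 3b + s4 = 24
  a, b, s1, s2, s3, s4 ≥ 0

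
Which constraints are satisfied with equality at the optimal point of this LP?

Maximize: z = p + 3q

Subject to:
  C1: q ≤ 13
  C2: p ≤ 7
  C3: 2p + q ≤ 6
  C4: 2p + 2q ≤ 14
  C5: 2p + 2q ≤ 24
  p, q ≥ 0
Optimal: p = 0, q = 6
Binding: C3, p ≥ 0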